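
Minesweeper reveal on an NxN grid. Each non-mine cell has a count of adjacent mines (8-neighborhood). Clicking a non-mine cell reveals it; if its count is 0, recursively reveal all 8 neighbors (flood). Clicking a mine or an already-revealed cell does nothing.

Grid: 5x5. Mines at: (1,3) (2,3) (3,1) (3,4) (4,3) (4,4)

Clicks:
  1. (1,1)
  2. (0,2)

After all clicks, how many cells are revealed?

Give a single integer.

Click 1 (1,1) count=0: revealed 9 new [(0,0) (0,1) (0,2) (1,0) (1,1) (1,2) (2,0) (2,1) (2,2)] -> total=9
Click 2 (0,2) count=1: revealed 0 new [(none)] -> total=9

Answer: 9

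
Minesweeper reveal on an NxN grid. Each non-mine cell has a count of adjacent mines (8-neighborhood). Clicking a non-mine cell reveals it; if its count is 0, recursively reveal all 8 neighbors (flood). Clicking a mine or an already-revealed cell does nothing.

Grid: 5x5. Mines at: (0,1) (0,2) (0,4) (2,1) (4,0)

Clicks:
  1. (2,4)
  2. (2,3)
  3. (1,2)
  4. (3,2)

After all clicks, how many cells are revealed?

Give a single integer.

Click 1 (2,4) count=0: revealed 14 new [(1,2) (1,3) (1,4) (2,2) (2,3) (2,4) (3,1) (3,2) (3,3) (3,4) (4,1) (4,2) (4,3) (4,4)] -> total=14
Click 2 (2,3) count=0: revealed 0 new [(none)] -> total=14
Click 3 (1,2) count=3: revealed 0 new [(none)] -> total=14
Click 4 (3,2) count=1: revealed 0 new [(none)] -> total=14

Answer: 14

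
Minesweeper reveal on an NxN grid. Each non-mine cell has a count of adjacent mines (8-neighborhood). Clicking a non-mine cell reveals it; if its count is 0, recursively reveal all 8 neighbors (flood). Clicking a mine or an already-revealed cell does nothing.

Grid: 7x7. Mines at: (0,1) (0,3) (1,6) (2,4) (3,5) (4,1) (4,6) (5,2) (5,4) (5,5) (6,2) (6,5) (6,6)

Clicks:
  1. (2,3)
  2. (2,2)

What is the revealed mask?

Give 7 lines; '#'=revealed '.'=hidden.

Click 1 (2,3) count=1: revealed 1 new [(2,3)] -> total=1
Click 2 (2,2) count=0: revealed 11 new [(1,0) (1,1) (1,2) (1,3) (2,0) (2,1) (2,2) (3,0) (3,1) (3,2) (3,3)] -> total=12

Answer: .......
####...
####...
####...
.......
.......
.......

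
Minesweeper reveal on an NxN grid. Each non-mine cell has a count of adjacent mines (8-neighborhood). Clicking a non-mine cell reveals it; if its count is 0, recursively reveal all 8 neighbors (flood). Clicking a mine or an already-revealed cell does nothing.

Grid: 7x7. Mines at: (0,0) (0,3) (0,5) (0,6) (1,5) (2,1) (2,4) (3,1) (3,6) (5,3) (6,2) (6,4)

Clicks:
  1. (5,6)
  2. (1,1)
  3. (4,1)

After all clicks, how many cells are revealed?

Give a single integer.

Click 1 (5,6) count=0: revealed 6 new [(4,5) (4,6) (5,5) (5,6) (6,5) (6,6)] -> total=6
Click 2 (1,1) count=2: revealed 1 new [(1,1)] -> total=7
Click 3 (4,1) count=1: revealed 1 new [(4,1)] -> total=8

Answer: 8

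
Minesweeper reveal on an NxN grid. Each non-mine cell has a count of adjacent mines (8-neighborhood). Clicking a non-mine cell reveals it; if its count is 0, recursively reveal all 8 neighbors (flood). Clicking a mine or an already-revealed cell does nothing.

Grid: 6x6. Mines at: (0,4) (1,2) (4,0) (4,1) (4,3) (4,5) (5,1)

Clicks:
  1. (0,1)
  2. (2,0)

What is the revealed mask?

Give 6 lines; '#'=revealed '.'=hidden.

Answer: ##....
##....
##....
##....
......
......

Derivation:
Click 1 (0,1) count=1: revealed 1 new [(0,1)] -> total=1
Click 2 (2,0) count=0: revealed 7 new [(0,0) (1,0) (1,1) (2,0) (2,1) (3,0) (3,1)] -> total=8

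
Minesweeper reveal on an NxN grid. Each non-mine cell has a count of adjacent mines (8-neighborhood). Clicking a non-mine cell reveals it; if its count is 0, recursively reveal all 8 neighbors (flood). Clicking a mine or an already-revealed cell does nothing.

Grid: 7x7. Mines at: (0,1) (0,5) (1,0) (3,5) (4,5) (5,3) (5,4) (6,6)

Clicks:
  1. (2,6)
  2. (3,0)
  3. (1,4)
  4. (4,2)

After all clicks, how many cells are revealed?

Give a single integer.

Answer: 29

Derivation:
Click 1 (2,6) count=1: revealed 1 new [(2,6)] -> total=1
Click 2 (3,0) count=0: revealed 28 new [(0,2) (0,3) (0,4) (1,1) (1,2) (1,3) (1,4) (2,0) (2,1) (2,2) (2,3) (2,4) (3,0) (3,1) (3,2) (3,3) (3,4) (4,0) (4,1) (4,2) (4,3) (4,4) (5,0) (5,1) (5,2) (6,0) (6,1) (6,2)] -> total=29
Click 3 (1,4) count=1: revealed 0 new [(none)] -> total=29
Click 4 (4,2) count=1: revealed 0 new [(none)] -> total=29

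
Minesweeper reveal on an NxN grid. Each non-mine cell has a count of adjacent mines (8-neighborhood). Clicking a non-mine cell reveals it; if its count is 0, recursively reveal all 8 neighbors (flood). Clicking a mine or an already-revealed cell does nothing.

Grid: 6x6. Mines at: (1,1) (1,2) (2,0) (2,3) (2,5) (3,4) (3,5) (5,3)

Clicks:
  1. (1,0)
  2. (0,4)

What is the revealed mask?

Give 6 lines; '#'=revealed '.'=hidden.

Answer: ...###
#..###
......
......
......
......

Derivation:
Click 1 (1,0) count=2: revealed 1 new [(1,0)] -> total=1
Click 2 (0,4) count=0: revealed 6 new [(0,3) (0,4) (0,5) (1,3) (1,4) (1,5)] -> total=7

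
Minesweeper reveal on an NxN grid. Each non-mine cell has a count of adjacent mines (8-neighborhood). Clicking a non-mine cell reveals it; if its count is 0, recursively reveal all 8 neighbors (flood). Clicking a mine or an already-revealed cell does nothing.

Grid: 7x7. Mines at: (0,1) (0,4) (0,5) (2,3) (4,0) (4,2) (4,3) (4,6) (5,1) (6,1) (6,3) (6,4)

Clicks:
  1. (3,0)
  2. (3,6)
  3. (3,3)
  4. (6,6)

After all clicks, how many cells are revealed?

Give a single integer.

Answer: 7

Derivation:
Click 1 (3,0) count=1: revealed 1 new [(3,0)] -> total=1
Click 2 (3,6) count=1: revealed 1 new [(3,6)] -> total=2
Click 3 (3,3) count=3: revealed 1 new [(3,3)] -> total=3
Click 4 (6,6) count=0: revealed 4 new [(5,5) (5,6) (6,5) (6,6)] -> total=7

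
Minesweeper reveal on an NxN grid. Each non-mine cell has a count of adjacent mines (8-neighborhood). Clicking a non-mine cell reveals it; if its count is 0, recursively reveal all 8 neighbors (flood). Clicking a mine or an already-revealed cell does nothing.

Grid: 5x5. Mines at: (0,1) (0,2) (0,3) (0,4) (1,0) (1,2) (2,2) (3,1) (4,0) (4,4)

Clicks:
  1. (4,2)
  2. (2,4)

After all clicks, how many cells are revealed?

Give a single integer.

Answer: 7

Derivation:
Click 1 (4,2) count=1: revealed 1 new [(4,2)] -> total=1
Click 2 (2,4) count=0: revealed 6 new [(1,3) (1,4) (2,3) (2,4) (3,3) (3,4)] -> total=7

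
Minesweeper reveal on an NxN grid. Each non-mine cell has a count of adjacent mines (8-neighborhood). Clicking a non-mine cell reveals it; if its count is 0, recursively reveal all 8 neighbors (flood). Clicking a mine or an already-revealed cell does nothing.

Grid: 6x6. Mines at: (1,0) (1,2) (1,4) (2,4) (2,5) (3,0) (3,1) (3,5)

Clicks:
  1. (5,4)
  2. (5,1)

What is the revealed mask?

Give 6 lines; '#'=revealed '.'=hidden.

Answer: ......
......
......
..###.
######
######

Derivation:
Click 1 (5,4) count=0: revealed 15 new [(3,2) (3,3) (3,4) (4,0) (4,1) (4,2) (4,3) (4,4) (4,5) (5,0) (5,1) (5,2) (5,3) (5,4) (5,5)] -> total=15
Click 2 (5,1) count=0: revealed 0 new [(none)] -> total=15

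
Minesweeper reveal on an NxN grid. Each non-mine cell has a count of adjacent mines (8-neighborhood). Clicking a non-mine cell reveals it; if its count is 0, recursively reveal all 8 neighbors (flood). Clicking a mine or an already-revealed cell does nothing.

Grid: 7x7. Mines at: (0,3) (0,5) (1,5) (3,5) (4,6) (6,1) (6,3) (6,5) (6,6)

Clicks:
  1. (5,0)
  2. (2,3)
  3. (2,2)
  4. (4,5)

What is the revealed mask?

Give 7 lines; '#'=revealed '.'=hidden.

Answer: ###....
#####..
#####..
#####..
######.
#####..
.......

Derivation:
Click 1 (5,0) count=1: revealed 1 new [(5,0)] -> total=1
Click 2 (2,3) count=0: revealed 27 new [(0,0) (0,1) (0,2) (1,0) (1,1) (1,2) (1,3) (1,4) (2,0) (2,1) (2,2) (2,3) (2,4) (3,0) (3,1) (3,2) (3,3) (3,4) (4,0) (4,1) (4,2) (4,3) (4,4) (5,1) (5,2) (5,3) (5,4)] -> total=28
Click 3 (2,2) count=0: revealed 0 new [(none)] -> total=28
Click 4 (4,5) count=2: revealed 1 new [(4,5)] -> total=29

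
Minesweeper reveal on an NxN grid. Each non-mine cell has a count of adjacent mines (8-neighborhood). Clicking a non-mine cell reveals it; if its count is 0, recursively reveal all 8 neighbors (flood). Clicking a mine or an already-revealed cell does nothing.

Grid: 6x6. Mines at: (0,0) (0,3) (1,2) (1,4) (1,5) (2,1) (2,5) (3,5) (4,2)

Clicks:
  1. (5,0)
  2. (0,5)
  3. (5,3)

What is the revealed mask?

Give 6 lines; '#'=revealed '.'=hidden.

Click 1 (5,0) count=0: revealed 6 new [(3,0) (3,1) (4,0) (4,1) (5,0) (5,1)] -> total=6
Click 2 (0,5) count=2: revealed 1 new [(0,5)] -> total=7
Click 3 (5,3) count=1: revealed 1 new [(5,3)] -> total=8

Answer: .....#
......
......
##....
##....
##.#..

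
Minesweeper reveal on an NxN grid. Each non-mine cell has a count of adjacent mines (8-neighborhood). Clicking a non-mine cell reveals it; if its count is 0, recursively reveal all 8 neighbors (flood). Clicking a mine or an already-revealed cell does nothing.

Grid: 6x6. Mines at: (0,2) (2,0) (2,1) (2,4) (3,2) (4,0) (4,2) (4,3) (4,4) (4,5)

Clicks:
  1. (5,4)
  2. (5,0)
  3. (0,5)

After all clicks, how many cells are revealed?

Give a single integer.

Click 1 (5,4) count=3: revealed 1 new [(5,4)] -> total=1
Click 2 (5,0) count=1: revealed 1 new [(5,0)] -> total=2
Click 3 (0,5) count=0: revealed 6 new [(0,3) (0,4) (0,5) (1,3) (1,4) (1,5)] -> total=8

Answer: 8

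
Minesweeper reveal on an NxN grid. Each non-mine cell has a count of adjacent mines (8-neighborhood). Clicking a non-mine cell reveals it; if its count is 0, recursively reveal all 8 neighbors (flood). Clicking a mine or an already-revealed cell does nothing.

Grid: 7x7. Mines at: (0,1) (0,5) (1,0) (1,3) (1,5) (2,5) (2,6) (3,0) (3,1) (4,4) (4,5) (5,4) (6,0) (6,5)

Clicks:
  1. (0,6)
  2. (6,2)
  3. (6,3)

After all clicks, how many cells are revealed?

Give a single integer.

Answer: 10

Derivation:
Click 1 (0,6) count=2: revealed 1 new [(0,6)] -> total=1
Click 2 (6,2) count=0: revealed 9 new [(4,1) (4,2) (4,3) (5,1) (5,2) (5,3) (6,1) (6,2) (6,3)] -> total=10
Click 3 (6,3) count=1: revealed 0 new [(none)] -> total=10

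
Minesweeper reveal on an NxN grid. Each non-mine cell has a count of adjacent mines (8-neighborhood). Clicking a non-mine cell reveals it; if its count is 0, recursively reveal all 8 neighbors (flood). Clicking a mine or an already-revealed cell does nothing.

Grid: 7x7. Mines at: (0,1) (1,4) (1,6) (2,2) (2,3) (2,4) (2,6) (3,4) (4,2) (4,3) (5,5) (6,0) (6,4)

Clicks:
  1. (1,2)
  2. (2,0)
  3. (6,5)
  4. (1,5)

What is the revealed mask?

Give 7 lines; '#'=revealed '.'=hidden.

Click 1 (1,2) count=3: revealed 1 new [(1,2)] -> total=1
Click 2 (2,0) count=0: revealed 10 new [(1,0) (1,1) (2,0) (2,1) (3,0) (3,1) (4,0) (4,1) (5,0) (5,1)] -> total=11
Click 3 (6,5) count=2: revealed 1 new [(6,5)] -> total=12
Click 4 (1,5) count=4: revealed 1 new [(1,5)] -> total=13

Answer: .......
###..#.
##.....
##.....
##.....
##.....
.....#.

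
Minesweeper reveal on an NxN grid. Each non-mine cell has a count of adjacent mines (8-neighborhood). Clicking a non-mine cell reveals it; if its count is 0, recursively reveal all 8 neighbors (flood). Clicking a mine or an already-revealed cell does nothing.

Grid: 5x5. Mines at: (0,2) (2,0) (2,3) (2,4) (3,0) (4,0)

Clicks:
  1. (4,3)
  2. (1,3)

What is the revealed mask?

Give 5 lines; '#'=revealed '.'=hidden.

Answer: .....
...#.
.....
.####
.####

Derivation:
Click 1 (4,3) count=0: revealed 8 new [(3,1) (3,2) (3,3) (3,4) (4,1) (4,2) (4,3) (4,4)] -> total=8
Click 2 (1,3) count=3: revealed 1 new [(1,3)] -> total=9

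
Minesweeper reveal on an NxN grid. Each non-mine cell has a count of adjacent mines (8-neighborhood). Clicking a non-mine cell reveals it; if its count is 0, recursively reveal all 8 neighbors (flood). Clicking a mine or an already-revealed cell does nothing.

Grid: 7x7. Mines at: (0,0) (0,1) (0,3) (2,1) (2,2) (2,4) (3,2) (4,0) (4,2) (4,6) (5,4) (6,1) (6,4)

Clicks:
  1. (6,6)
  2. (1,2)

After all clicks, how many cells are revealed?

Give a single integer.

Answer: 5

Derivation:
Click 1 (6,6) count=0: revealed 4 new [(5,5) (5,6) (6,5) (6,6)] -> total=4
Click 2 (1,2) count=4: revealed 1 new [(1,2)] -> total=5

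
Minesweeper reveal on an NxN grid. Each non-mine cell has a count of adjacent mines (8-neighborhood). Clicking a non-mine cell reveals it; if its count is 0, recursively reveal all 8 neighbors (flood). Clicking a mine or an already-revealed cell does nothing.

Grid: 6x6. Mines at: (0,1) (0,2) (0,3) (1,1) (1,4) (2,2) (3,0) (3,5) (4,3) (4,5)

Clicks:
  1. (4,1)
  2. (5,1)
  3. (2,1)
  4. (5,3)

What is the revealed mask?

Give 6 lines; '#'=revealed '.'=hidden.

Answer: ......
......
.#....
......
###...
####..

Derivation:
Click 1 (4,1) count=1: revealed 1 new [(4,1)] -> total=1
Click 2 (5,1) count=0: revealed 5 new [(4,0) (4,2) (5,0) (5,1) (5,2)] -> total=6
Click 3 (2,1) count=3: revealed 1 new [(2,1)] -> total=7
Click 4 (5,3) count=1: revealed 1 new [(5,3)] -> total=8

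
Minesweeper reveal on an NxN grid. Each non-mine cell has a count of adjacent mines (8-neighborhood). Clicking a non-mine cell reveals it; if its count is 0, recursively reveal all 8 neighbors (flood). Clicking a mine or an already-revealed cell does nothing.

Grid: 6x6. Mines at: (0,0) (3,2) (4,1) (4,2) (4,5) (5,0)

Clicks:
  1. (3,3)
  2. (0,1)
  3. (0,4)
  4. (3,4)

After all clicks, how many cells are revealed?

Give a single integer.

Click 1 (3,3) count=2: revealed 1 new [(3,3)] -> total=1
Click 2 (0,1) count=1: revealed 1 new [(0,1)] -> total=2
Click 3 (0,4) count=0: revealed 16 new [(0,2) (0,3) (0,4) (0,5) (1,1) (1,2) (1,3) (1,4) (1,5) (2,1) (2,2) (2,3) (2,4) (2,5) (3,4) (3,5)] -> total=18
Click 4 (3,4) count=1: revealed 0 new [(none)] -> total=18

Answer: 18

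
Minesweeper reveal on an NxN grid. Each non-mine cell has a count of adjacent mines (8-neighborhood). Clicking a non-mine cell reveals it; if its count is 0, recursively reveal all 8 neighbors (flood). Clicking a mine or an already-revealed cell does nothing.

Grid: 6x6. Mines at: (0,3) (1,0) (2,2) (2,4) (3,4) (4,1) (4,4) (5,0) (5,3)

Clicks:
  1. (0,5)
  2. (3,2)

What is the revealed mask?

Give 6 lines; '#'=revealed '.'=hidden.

Click 1 (0,5) count=0: revealed 4 new [(0,4) (0,5) (1,4) (1,5)] -> total=4
Click 2 (3,2) count=2: revealed 1 new [(3,2)] -> total=5

Answer: ....##
....##
......
..#...
......
......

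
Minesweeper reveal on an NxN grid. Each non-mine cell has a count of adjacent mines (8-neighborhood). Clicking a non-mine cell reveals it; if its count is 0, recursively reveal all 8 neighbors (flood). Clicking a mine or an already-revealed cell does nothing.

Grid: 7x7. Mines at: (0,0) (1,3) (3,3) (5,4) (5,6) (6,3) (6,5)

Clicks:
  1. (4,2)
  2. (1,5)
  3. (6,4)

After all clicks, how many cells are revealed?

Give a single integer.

Answer: 17

Derivation:
Click 1 (4,2) count=1: revealed 1 new [(4,2)] -> total=1
Click 2 (1,5) count=0: revealed 15 new [(0,4) (0,5) (0,6) (1,4) (1,5) (1,6) (2,4) (2,5) (2,6) (3,4) (3,5) (3,6) (4,4) (4,5) (4,6)] -> total=16
Click 3 (6,4) count=3: revealed 1 new [(6,4)] -> total=17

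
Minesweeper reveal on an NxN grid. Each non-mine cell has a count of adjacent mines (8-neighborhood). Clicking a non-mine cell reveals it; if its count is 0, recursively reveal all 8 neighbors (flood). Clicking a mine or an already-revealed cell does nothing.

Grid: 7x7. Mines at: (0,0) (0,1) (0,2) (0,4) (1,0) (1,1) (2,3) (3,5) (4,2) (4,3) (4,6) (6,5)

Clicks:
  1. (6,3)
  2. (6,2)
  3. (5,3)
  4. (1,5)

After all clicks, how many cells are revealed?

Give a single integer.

Click 1 (6,3) count=0: revealed 16 new [(2,0) (2,1) (3,0) (3,1) (4,0) (4,1) (5,0) (5,1) (5,2) (5,3) (5,4) (6,0) (6,1) (6,2) (6,3) (6,4)] -> total=16
Click 2 (6,2) count=0: revealed 0 new [(none)] -> total=16
Click 3 (5,3) count=2: revealed 0 new [(none)] -> total=16
Click 4 (1,5) count=1: revealed 1 new [(1,5)] -> total=17

Answer: 17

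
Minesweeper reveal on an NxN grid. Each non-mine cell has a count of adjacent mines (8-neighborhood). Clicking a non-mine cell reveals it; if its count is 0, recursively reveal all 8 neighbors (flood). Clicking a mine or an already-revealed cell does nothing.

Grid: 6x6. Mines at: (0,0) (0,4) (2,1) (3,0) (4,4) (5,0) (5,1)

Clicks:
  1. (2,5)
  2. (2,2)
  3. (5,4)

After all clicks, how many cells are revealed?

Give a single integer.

Answer: 13

Derivation:
Click 1 (2,5) count=0: revealed 12 new [(1,2) (1,3) (1,4) (1,5) (2,2) (2,3) (2,4) (2,5) (3,2) (3,3) (3,4) (3,5)] -> total=12
Click 2 (2,2) count=1: revealed 0 new [(none)] -> total=12
Click 3 (5,4) count=1: revealed 1 new [(5,4)] -> total=13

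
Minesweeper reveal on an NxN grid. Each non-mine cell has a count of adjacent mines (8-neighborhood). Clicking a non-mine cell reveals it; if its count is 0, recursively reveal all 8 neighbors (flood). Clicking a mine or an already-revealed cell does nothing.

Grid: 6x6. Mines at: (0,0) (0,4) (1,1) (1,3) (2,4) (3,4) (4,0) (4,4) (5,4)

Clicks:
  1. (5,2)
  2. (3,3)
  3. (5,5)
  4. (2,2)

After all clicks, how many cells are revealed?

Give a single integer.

Answer: 13

Derivation:
Click 1 (5,2) count=0: revealed 12 new [(2,1) (2,2) (2,3) (3,1) (3,2) (3,3) (4,1) (4,2) (4,3) (5,1) (5,2) (5,3)] -> total=12
Click 2 (3,3) count=3: revealed 0 new [(none)] -> total=12
Click 3 (5,5) count=2: revealed 1 new [(5,5)] -> total=13
Click 4 (2,2) count=2: revealed 0 new [(none)] -> total=13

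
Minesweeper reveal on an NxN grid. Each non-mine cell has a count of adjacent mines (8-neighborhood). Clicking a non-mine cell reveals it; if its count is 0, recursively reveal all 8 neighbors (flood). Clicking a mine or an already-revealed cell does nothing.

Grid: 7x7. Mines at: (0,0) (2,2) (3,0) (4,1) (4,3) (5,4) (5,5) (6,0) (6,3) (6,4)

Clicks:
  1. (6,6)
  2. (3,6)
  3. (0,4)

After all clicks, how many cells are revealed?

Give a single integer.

Answer: 24

Derivation:
Click 1 (6,6) count=1: revealed 1 new [(6,6)] -> total=1
Click 2 (3,6) count=0: revealed 23 new [(0,1) (0,2) (0,3) (0,4) (0,5) (0,6) (1,1) (1,2) (1,3) (1,4) (1,5) (1,6) (2,3) (2,4) (2,5) (2,6) (3,3) (3,4) (3,5) (3,6) (4,4) (4,5) (4,6)] -> total=24
Click 3 (0,4) count=0: revealed 0 new [(none)] -> total=24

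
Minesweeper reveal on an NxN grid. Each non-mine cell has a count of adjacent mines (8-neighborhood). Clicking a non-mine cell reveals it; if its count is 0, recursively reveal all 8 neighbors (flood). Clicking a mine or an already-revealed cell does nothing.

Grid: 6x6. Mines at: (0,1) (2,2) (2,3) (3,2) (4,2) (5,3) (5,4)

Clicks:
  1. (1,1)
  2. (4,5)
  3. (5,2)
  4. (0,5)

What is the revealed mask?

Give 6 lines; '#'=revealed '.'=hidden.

Click 1 (1,1) count=2: revealed 1 new [(1,1)] -> total=1
Click 2 (4,5) count=1: revealed 1 new [(4,5)] -> total=2
Click 3 (5,2) count=2: revealed 1 new [(5,2)] -> total=3
Click 4 (0,5) count=0: revealed 13 new [(0,2) (0,3) (0,4) (0,5) (1,2) (1,3) (1,4) (1,5) (2,4) (2,5) (3,4) (3,5) (4,4)] -> total=16

Answer: ..####
.#####
....##
....##
....##
..#...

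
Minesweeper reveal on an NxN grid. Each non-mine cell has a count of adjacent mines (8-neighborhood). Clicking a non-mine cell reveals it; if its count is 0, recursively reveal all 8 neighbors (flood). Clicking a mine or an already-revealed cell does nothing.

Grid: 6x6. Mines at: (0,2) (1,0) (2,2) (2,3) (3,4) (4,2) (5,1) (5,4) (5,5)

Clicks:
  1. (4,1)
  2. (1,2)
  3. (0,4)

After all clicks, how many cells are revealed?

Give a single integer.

Click 1 (4,1) count=2: revealed 1 new [(4,1)] -> total=1
Click 2 (1,2) count=3: revealed 1 new [(1,2)] -> total=2
Click 3 (0,4) count=0: revealed 8 new [(0,3) (0,4) (0,5) (1,3) (1,4) (1,5) (2,4) (2,5)] -> total=10

Answer: 10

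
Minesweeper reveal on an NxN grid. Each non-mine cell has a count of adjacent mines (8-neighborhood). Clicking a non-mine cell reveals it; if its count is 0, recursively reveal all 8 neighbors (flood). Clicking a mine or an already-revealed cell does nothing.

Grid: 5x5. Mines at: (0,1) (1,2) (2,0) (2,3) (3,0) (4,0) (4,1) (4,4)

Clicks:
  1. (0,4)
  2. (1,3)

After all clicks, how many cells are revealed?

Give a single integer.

Answer: 4

Derivation:
Click 1 (0,4) count=0: revealed 4 new [(0,3) (0,4) (1,3) (1,4)] -> total=4
Click 2 (1,3) count=2: revealed 0 new [(none)] -> total=4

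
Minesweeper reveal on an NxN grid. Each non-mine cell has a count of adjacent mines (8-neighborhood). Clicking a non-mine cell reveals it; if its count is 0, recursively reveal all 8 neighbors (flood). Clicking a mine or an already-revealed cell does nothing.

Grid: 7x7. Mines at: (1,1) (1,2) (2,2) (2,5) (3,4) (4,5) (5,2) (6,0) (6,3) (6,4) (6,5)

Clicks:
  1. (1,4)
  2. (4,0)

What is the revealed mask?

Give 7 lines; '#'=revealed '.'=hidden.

Click 1 (1,4) count=1: revealed 1 new [(1,4)] -> total=1
Click 2 (4,0) count=0: revealed 8 new [(2,0) (2,1) (3,0) (3,1) (4,0) (4,1) (5,0) (5,1)] -> total=9

Answer: .......
....#..
##.....
##.....
##.....
##.....
.......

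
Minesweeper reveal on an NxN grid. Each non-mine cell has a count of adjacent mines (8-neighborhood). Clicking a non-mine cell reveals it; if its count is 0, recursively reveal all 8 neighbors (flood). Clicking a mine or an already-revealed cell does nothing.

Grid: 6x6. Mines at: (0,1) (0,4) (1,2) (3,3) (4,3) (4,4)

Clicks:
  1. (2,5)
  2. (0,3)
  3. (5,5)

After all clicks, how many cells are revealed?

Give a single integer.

Click 1 (2,5) count=0: revealed 6 new [(1,4) (1,5) (2,4) (2,5) (3,4) (3,5)] -> total=6
Click 2 (0,3) count=2: revealed 1 new [(0,3)] -> total=7
Click 3 (5,5) count=1: revealed 1 new [(5,5)] -> total=8

Answer: 8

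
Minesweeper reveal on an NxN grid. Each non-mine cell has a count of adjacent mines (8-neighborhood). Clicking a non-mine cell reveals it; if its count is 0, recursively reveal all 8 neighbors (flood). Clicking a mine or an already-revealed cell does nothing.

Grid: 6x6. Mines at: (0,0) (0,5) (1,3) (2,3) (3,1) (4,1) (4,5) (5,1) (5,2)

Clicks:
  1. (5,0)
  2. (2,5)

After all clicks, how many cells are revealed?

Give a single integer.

Answer: 7

Derivation:
Click 1 (5,0) count=2: revealed 1 new [(5,0)] -> total=1
Click 2 (2,5) count=0: revealed 6 new [(1,4) (1,5) (2,4) (2,5) (3,4) (3,5)] -> total=7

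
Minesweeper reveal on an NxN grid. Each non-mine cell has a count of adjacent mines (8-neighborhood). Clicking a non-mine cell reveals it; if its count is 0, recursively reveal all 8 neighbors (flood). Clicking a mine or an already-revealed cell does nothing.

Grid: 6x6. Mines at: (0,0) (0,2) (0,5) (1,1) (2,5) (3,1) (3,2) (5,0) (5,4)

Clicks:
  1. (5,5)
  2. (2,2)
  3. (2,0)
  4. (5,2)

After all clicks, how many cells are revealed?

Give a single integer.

Click 1 (5,5) count=1: revealed 1 new [(5,5)] -> total=1
Click 2 (2,2) count=3: revealed 1 new [(2,2)] -> total=2
Click 3 (2,0) count=2: revealed 1 new [(2,0)] -> total=3
Click 4 (5,2) count=0: revealed 6 new [(4,1) (4,2) (4,3) (5,1) (5,2) (5,3)] -> total=9

Answer: 9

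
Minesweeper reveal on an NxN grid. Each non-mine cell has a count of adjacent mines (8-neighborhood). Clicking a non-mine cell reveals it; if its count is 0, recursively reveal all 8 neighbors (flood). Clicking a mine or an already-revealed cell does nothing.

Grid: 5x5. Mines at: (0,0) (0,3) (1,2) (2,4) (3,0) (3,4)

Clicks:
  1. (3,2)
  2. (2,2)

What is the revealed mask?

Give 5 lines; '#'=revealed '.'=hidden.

Answer: .....
.....
.###.
.###.
.###.

Derivation:
Click 1 (3,2) count=0: revealed 9 new [(2,1) (2,2) (2,3) (3,1) (3,2) (3,3) (4,1) (4,2) (4,3)] -> total=9
Click 2 (2,2) count=1: revealed 0 new [(none)] -> total=9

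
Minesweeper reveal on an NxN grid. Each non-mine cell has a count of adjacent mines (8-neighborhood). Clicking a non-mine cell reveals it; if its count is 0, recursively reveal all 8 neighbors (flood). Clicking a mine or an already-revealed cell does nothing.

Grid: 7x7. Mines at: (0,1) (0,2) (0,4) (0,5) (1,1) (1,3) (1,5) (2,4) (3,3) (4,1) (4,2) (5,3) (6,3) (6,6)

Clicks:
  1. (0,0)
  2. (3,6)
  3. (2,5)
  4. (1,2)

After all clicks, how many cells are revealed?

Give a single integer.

Click 1 (0,0) count=2: revealed 1 new [(0,0)] -> total=1
Click 2 (3,6) count=0: revealed 11 new [(2,5) (2,6) (3,4) (3,5) (3,6) (4,4) (4,5) (4,6) (5,4) (5,5) (5,6)] -> total=12
Click 3 (2,5) count=2: revealed 0 new [(none)] -> total=12
Click 4 (1,2) count=4: revealed 1 new [(1,2)] -> total=13

Answer: 13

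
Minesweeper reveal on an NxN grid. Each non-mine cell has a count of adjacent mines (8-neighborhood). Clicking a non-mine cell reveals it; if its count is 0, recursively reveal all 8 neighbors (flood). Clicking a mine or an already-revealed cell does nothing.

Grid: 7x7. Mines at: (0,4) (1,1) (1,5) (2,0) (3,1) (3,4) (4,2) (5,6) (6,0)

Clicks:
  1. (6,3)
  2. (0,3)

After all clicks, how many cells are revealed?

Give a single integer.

Answer: 14

Derivation:
Click 1 (6,3) count=0: revealed 13 new [(4,3) (4,4) (4,5) (5,1) (5,2) (5,3) (5,4) (5,5) (6,1) (6,2) (6,3) (6,4) (6,5)] -> total=13
Click 2 (0,3) count=1: revealed 1 new [(0,3)] -> total=14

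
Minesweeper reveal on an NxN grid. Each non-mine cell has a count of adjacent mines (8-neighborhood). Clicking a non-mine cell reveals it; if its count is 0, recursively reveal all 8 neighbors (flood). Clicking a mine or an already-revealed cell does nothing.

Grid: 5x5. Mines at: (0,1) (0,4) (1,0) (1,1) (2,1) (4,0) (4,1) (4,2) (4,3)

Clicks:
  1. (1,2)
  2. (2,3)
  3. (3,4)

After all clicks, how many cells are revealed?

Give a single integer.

Answer: 9

Derivation:
Click 1 (1,2) count=3: revealed 1 new [(1,2)] -> total=1
Click 2 (2,3) count=0: revealed 8 new [(1,3) (1,4) (2,2) (2,3) (2,4) (3,2) (3,3) (3,4)] -> total=9
Click 3 (3,4) count=1: revealed 0 new [(none)] -> total=9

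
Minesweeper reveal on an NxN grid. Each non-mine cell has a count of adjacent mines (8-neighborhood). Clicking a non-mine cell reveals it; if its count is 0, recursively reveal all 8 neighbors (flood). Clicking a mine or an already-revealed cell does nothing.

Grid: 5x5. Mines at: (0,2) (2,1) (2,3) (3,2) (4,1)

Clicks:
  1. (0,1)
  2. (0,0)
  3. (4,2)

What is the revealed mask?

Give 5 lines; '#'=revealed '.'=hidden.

Click 1 (0,1) count=1: revealed 1 new [(0,1)] -> total=1
Click 2 (0,0) count=0: revealed 3 new [(0,0) (1,0) (1,1)] -> total=4
Click 3 (4,2) count=2: revealed 1 new [(4,2)] -> total=5

Answer: ##...
##...
.....
.....
..#..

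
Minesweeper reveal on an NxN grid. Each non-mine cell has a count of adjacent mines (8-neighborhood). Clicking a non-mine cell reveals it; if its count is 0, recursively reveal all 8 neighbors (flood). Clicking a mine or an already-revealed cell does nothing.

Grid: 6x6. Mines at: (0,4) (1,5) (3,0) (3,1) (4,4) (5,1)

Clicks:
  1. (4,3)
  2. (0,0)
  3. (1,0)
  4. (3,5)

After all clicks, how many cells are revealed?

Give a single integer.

Answer: 19

Derivation:
Click 1 (4,3) count=1: revealed 1 new [(4,3)] -> total=1
Click 2 (0,0) count=0: revealed 17 new [(0,0) (0,1) (0,2) (0,3) (1,0) (1,1) (1,2) (1,3) (1,4) (2,0) (2,1) (2,2) (2,3) (2,4) (3,2) (3,3) (3,4)] -> total=18
Click 3 (1,0) count=0: revealed 0 new [(none)] -> total=18
Click 4 (3,5) count=1: revealed 1 new [(3,5)] -> total=19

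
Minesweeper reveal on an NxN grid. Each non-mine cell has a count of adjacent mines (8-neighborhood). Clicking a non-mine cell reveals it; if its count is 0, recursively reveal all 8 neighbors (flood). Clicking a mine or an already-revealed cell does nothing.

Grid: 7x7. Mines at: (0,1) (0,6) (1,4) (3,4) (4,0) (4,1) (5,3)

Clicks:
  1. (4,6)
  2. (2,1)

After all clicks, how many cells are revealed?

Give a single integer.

Answer: 27

Derivation:
Click 1 (4,6) count=0: revealed 15 new [(1,5) (1,6) (2,5) (2,6) (3,5) (3,6) (4,4) (4,5) (4,6) (5,4) (5,5) (5,6) (6,4) (6,5) (6,6)] -> total=15
Click 2 (2,1) count=0: revealed 12 new [(1,0) (1,1) (1,2) (1,3) (2,0) (2,1) (2,2) (2,3) (3,0) (3,1) (3,2) (3,3)] -> total=27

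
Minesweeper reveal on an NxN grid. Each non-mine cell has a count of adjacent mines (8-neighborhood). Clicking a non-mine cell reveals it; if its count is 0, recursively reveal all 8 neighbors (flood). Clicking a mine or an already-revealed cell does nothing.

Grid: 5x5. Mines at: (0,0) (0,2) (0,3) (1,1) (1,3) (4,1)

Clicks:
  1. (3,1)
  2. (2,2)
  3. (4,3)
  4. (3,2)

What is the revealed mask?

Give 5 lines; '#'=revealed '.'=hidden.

Click 1 (3,1) count=1: revealed 1 new [(3,1)] -> total=1
Click 2 (2,2) count=2: revealed 1 new [(2,2)] -> total=2
Click 3 (4,3) count=0: revealed 8 new [(2,3) (2,4) (3,2) (3,3) (3,4) (4,2) (4,3) (4,4)] -> total=10
Click 4 (3,2) count=1: revealed 0 new [(none)] -> total=10

Answer: .....
.....
..###
.####
..###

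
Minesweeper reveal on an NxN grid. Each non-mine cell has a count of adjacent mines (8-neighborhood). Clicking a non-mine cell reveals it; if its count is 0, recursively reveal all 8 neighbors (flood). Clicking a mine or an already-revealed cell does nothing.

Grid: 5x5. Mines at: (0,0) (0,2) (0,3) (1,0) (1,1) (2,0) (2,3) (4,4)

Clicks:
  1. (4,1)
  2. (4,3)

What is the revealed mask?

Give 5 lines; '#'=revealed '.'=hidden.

Answer: .....
.....
.....
####.
####.

Derivation:
Click 1 (4,1) count=0: revealed 8 new [(3,0) (3,1) (3,2) (3,3) (4,0) (4,1) (4,2) (4,3)] -> total=8
Click 2 (4,3) count=1: revealed 0 new [(none)] -> total=8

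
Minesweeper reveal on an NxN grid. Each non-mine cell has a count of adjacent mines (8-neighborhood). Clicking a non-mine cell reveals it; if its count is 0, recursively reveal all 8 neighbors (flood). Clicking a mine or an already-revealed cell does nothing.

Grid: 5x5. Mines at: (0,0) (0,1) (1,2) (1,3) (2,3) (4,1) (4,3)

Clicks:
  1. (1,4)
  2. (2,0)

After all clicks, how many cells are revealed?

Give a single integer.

Answer: 7

Derivation:
Click 1 (1,4) count=2: revealed 1 new [(1,4)] -> total=1
Click 2 (2,0) count=0: revealed 6 new [(1,0) (1,1) (2,0) (2,1) (3,0) (3,1)] -> total=7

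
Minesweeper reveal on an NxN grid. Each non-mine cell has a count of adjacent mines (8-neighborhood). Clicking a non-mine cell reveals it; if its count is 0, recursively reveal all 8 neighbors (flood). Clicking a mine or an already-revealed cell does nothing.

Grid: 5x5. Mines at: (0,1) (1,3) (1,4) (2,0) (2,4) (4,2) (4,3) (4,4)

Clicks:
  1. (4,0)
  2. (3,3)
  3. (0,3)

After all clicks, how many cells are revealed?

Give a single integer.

Click 1 (4,0) count=0: revealed 4 new [(3,0) (3,1) (4,0) (4,1)] -> total=4
Click 2 (3,3) count=4: revealed 1 new [(3,3)] -> total=5
Click 3 (0,3) count=2: revealed 1 new [(0,3)] -> total=6

Answer: 6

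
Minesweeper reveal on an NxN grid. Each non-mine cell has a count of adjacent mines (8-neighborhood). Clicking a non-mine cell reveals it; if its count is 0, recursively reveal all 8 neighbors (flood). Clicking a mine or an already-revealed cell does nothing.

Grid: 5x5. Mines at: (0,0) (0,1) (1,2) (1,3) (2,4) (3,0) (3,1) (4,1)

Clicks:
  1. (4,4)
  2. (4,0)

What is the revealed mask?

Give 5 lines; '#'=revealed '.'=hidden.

Answer: .....
.....
.....
..###
#.###

Derivation:
Click 1 (4,4) count=0: revealed 6 new [(3,2) (3,3) (3,4) (4,2) (4,3) (4,4)] -> total=6
Click 2 (4,0) count=3: revealed 1 new [(4,0)] -> total=7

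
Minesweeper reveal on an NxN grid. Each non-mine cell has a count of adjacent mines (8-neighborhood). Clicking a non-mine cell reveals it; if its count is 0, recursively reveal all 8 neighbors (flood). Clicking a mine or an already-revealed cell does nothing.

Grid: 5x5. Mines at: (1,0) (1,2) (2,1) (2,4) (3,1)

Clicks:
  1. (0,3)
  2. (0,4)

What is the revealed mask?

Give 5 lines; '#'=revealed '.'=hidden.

Answer: ...##
...##
.....
.....
.....

Derivation:
Click 1 (0,3) count=1: revealed 1 new [(0,3)] -> total=1
Click 2 (0,4) count=0: revealed 3 new [(0,4) (1,3) (1,4)] -> total=4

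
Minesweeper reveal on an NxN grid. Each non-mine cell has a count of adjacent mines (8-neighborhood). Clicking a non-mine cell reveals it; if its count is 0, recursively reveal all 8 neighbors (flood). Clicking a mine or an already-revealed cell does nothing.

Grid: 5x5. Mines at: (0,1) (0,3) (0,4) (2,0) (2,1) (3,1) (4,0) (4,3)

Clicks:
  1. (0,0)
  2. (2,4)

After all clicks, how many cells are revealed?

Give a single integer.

Answer: 10

Derivation:
Click 1 (0,0) count=1: revealed 1 new [(0,0)] -> total=1
Click 2 (2,4) count=0: revealed 9 new [(1,2) (1,3) (1,4) (2,2) (2,3) (2,4) (3,2) (3,3) (3,4)] -> total=10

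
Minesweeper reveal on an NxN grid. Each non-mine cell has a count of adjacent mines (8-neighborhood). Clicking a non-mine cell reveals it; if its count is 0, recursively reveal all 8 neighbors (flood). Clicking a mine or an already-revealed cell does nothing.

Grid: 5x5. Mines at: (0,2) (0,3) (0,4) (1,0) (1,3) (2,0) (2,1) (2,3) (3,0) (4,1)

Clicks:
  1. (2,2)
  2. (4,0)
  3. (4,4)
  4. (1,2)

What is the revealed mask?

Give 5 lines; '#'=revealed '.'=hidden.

Click 1 (2,2) count=3: revealed 1 new [(2,2)] -> total=1
Click 2 (4,0) count=2: revealed 1 new [(4,0)] -> total=2
Click 3 (4,4) count=0: revealed 6 new [(3,2) (3,3) (3,4) (4,2) (4,3) (4,4)] -> total=8
Click 4 (1,2) count=5: revealed 1 new [(1,2)] -> total=9

Answer: .....
..#..
..#..
..###
#.###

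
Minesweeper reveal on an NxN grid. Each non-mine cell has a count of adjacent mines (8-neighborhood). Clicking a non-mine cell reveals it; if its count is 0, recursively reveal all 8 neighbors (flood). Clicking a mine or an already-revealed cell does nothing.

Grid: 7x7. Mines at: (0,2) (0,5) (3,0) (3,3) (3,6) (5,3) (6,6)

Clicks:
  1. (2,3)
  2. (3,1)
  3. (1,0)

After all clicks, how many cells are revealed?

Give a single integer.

Answer: 8

Derivation:
Click 1 (2,3) count=1: revealed 1 new [(2,3)] -> total=1
Click 2 (3,1) count=1: revealed 1 new [(3,1)] -> total=2
Click 3 (1,0) count=0: revealed 6 new [(0,0) (0,1) (1,0) (1,1) (2,0) (2,1)] -> total=8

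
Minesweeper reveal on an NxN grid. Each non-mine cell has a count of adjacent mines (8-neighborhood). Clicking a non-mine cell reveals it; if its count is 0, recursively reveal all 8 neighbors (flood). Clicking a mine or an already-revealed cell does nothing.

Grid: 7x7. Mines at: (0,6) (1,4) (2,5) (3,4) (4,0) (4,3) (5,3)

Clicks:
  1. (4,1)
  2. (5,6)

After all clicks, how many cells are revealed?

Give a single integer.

Click 1 (4,1) count=1: revealed 1 new [(4,1)] -> total=1
Click 2 (5,6) count=0: revealed 11 new [(3,5) (3,6) (4,4) (4,5) (4,6) (5,4) (5,5) (5,6) (6,4) (6,5) (6,6)] -> total=12

Answer: 12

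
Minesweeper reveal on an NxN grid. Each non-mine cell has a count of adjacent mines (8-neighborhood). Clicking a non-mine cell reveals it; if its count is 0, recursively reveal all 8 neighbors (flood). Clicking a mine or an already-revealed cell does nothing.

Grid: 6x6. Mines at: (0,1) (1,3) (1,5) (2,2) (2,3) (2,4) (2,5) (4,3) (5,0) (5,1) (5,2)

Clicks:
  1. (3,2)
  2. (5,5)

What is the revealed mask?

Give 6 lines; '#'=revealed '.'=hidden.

Answer: ......
......
......
..#.##
....##
....##

Derivation:
Click 1 (3,2) count=3: revealed 1 new [(3,2)] -> total=1
Click 2 (5,5) count=0: revealed 6 new [(3,4) (3,5) (4,4) (4,5) (5,4) (5,5)] -> total=7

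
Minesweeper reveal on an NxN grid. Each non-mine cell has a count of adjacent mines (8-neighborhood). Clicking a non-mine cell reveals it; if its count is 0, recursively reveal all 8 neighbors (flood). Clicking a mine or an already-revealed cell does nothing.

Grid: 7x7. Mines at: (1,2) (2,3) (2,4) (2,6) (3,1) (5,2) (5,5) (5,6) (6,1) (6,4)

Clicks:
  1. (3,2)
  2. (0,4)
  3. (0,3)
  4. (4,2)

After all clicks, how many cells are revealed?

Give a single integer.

Click 1 (3,2) count=2: revealed 1 new [(3,2)] -> total=1
Click 2 (0,4) count=0: revealed 8 new [(0,3) (0,4) (0,5) (0,6) (1,3) (1,4) (1,5) (1,6)] -> total=9
Click 3 (0,3) count=1: revealed 0 new [(none)] -> total=9
Click 4 (4,2) count=2: revealed 1 new [(4,2)] -> total=10

Answer: 10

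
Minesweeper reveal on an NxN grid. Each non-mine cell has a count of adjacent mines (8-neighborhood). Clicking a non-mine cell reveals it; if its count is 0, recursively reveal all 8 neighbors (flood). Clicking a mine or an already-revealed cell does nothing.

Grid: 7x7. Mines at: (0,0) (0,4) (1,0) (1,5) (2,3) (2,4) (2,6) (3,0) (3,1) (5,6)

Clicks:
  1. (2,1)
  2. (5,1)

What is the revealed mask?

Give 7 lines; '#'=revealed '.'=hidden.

Answer: .......
.......
.#.....
..####.
######.
######.
######.

Derivation:
Click 1 (2,1) count=3: revealed 1 new [(2,1)] -> total=1
Click 2 (5,1) count=0: revealed 22 new [(3,2) (3,3) (3,4) (3,5) (4,0) (4,1) (4,2) (4,3) (4,4) (4,5) (5,0) (5,1) (5,2) (5,3) (5,4) (5,5) (6,0) (6,1) (6,2) (6,3) (6,4) (6,5)] -> total=23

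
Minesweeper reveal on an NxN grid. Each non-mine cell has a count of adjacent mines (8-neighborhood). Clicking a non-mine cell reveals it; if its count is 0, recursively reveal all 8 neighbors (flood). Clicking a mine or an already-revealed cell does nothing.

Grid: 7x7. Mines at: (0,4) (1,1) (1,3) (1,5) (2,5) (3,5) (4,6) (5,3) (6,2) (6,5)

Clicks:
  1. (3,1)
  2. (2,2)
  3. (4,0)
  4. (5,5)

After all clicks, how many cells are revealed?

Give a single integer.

Click 1 (3,1) count=0: revealed 20 new [(2,0) (2,1) (2,2) (2,3) (2,4) (3,0) (3,1) (3,2) (3,3) (3,4) (4,0) (4,1) (4,2) (4,3) (4,4) (5,0) (5,1) (5,2) (6,0) (6,1)] -> total=20
Click 2 (2,2) count=2: revealed 0 new [(none)] -> total=20
Click 3 (4,0) count=0: revealed 0 new [(none)] -> total=20
Click 4 (5,5) count=2: revealed 1 new [(5,5)] -> total=21

Answer: 21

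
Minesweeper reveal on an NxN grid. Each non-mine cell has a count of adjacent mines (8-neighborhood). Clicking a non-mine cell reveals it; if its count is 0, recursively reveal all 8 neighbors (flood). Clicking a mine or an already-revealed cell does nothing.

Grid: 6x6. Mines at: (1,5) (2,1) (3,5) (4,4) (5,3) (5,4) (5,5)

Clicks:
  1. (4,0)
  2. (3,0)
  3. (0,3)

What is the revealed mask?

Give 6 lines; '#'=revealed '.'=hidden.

Click 1 (4,0) count=0: revealed 9 new [(3,0) (3,1) (3,2) (4,0) (4,1) (4,2) (5,0) (5,1) (5,2)] -> total=9
Click 2 (3,0) count=1: revealed 0 new [(none)] -> total=9
Click 3 (0,3) count=0: revealed 15 new [(0,0) (0,1) (0,2) (0,3) (0,4) (1,0) (1,1) (1,2) (1,3) (1,4) (2,2) (2,3) (2,4) (3,3) (3,4)] -> total=24

Answer: #####.
#####.
..###.
#####.
###...
###...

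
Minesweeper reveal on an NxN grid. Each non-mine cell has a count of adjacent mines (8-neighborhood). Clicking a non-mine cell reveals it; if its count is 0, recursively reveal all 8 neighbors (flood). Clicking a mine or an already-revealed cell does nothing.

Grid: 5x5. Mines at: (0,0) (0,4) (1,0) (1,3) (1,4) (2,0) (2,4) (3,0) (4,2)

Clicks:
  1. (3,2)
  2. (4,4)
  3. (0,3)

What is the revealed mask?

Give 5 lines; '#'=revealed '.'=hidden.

Answer: ...#.
.....
.....
..###
...##

Derivation:
Click 1 (3,2) count=1: revealed 1 new [(3,2)] -> total=1
Click 2 (4,4) count=0: revealed 4 new [(3,3) (3,4) (4,3) (4,4)] -> total=5
Click 3 (0,3) count=3: revealed 1 new [(0,3)] -> total=6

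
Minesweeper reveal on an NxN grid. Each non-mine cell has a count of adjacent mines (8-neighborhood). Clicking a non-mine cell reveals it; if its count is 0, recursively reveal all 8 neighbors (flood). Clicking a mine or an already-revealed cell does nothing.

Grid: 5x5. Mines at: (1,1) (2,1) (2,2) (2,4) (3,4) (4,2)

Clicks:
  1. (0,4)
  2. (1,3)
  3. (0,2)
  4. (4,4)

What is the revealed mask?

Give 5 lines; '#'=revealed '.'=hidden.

Answer: ..###
..###
.....
.....
....#

Derivation:
Click 1 (0,4) count=0: revealed 6 new [(0,2) (0,3) (0,4) (1,2) (1,3) (1,4)] -> total=6
Click 2 (1,3) count=2: revealed 0 new [(none)] -> total=6
Click 3 (0,2) count=1: revealed 0 new [(none)] -> total=6
Click 4 (4,4) count=1: revealed 1 new [(4,4)] -> total=7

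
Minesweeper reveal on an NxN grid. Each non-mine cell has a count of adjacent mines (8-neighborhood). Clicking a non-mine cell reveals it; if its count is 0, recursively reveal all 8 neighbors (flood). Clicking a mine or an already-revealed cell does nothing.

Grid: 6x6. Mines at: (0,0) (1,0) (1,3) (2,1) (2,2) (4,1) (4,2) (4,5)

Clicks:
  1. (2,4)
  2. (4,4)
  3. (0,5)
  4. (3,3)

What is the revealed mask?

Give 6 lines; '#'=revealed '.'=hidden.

Click 1 (2,4) count=1: revealed 1 new [(2,4)] -> total=1
Click 2 (4,4) count=1: revealed 1 new [(4,4)] -> total=2
Click 3 (0,5) count=0: revealed 7 new [(0,4) (0,5) (1,4) (1,5) (2,5) (3,4) (3,5)] -> total=9
Click 4 (3,3) count=2: revealed 1 new [(3,3)] -> total=10

Answer: ....##
....##
....##
...###
....#.
......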